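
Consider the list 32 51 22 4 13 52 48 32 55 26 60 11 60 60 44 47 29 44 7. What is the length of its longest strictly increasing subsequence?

5

Let dp[i] be the longest increasing subsequence ending at position i. Then dp = [1, 2, 1, 1, 2, 3, 3, 3, 4, 3, 5, 2, 5, 5, 4, 5, 4, 5, 2].
The maximum is 5; one witness is 32, 51, 52, 55, 60 at positions 1,2,6,9,11.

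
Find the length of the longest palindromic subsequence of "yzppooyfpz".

Using dp[i][j] = 2 + dp[i+1][j−1] if the ends match, else max(dp[i+1][j], dp[i][j−1]):
dp[1][10] = 6. A witness is zpoopz at positions 2,3,5,6,9,10.

6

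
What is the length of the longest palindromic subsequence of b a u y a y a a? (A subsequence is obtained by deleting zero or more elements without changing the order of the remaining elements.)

5

Using dp[i][j] = 2 + dp[i+1][j−1] if the ends match, else max(dp[i+1][j], dp[i][j−1]):
dp[1][8] = 5. A witness is aayaa at positions 2,5,6,7,8.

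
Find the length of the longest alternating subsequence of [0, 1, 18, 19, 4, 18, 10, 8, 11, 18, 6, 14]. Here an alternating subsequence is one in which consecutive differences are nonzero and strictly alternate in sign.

Track the best alternating length ending on an up-step vs a down-step at each position: up/down = 1/1, 2/1, 2/1, 2/1, 2/3, 4/3, 4/5, 4/5, 6/5, 6/3, 4/7, 8/7.
The maximum over both is 8; one such subsequence is 0, 18, 4, 18, 10, 11, 6, 14.

8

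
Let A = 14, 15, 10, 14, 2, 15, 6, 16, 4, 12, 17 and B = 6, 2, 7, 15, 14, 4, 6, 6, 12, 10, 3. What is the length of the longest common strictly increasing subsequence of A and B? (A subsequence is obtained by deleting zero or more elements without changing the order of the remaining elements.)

3

For each value that appears in both, track the longest common increasing run ending there.
The best achievable length is 3; one witness is 2, 4, 12 (A-positions 5,9,10, B-positions 2,6,9).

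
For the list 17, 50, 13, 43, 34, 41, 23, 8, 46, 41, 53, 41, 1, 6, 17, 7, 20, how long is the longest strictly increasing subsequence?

Let dp[i] be the longest increasing subsequence ending at position i. Then dp = [1, 2, 1, 2, 2, 3, 2, 1, 4, 3, 5, 3, 1, 2, 3, 3, 4].
The maximum is 5; one witness is 17, 34, 41, 46, 53 at positions 1,5,6,9,11.

5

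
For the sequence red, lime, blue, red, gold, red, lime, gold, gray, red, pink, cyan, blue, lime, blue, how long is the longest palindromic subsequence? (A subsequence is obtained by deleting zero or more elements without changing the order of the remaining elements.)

Using dp[i][j] = 2 + dp[i+1][j−1] if the ends match, else max(dp[i+1][j], dp[i][j−1]):
dp[1][15] = 9. A witness is lime blue red gold lime gold red blue lime at positions 2,3,4,5,7,8,10,13,14.

9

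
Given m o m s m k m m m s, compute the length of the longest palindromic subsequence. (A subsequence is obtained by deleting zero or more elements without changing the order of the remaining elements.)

7

Using dp[i][j] = 2 + dp[i+1][j−1] if the ends match, else max(dp[i+1][j], dp[i][j−1]):
dp[1][10] = 7. A witness is mmmkmmm at positions 1,3,5,6,7,8,9.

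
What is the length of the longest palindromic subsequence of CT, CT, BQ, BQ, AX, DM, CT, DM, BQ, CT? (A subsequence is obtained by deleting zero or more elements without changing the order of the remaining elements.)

7

One longest palindromic subsequence is CT BQ DM CT DM BQ CT (positions 1,3,6,7,8,9,10); it reads the same forward and backward, and the interval DP gives dp[1][10] = 7.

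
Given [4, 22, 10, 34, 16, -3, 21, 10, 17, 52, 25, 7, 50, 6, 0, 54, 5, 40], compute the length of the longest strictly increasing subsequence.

Let dp[i] be the longest increasing subsequence ending at position i. Then dp = [1, 2, 2, 3, 3, 1, 4, 2, 4, 5, 5, 2, 6, 2, 2, 7, 3, 6].
The maximum is 7; one witness is 4, 10, 16, 21, 25, 50, 54 at positions 1,3,5,7,11,13,16.

7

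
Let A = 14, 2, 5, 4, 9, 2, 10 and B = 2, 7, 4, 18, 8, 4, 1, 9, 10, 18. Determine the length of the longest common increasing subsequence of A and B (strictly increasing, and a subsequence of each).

A longest common strictly increasing subsequence is 2, 4, 9, 10 (length 4); it appears in order in both A and B, and no longer such subsequence exists.

4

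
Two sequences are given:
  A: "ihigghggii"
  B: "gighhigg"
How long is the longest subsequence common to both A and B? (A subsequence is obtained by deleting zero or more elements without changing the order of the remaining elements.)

5

Backtracking the LCS table gives one alignment: i (A1,B2) → h (A2,B5) → i (A3,B6) → g (A7,B7) → g (A8,B8).
So the longest common subsequence has length 5.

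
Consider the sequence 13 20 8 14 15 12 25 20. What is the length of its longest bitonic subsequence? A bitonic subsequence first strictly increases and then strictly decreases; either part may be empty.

5

One longest bitonic subsequence is 13, 14, 15, 25, 20 (positions 1,4,5,7,8): it rises to 25 then falls. Length 5 is optimal.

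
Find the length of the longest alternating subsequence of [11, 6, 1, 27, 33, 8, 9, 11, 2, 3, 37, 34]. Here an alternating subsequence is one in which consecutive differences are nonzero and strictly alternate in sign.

A longest alternating subsequence is 11, 6, 27, 8, 9, 2, 37, 34 (positions 1,2,4,6,7,9,11,12); its 7 consecutive differences strictly alternate in sign, and length 8 is optimal.

8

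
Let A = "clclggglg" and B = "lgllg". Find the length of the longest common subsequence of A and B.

A longest common subsequence is lllg (length 4); the LCS DP confirms no longer common subsequence exists.

4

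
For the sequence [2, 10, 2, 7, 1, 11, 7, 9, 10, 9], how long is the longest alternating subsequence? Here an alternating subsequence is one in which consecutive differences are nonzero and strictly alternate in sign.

9

A longest alternating subsequence is 2, 10, 2, 7, 1, 11, 7, 10, 9 (positions 1,2,3,4,5,6,7,9,10); its 8 consecutive differences strictly alternate in sign, and length 9 is optimal.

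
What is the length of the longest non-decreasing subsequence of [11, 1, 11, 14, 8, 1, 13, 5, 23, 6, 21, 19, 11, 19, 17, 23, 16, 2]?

7

Scanning left to right, the best length ending at each element is: 11→1, 1→1, 11→2, 14→3, 8→2, 1→2, 13→3, 5→3, 23→4, 6→4, 21→5, 19→5, 11→5, 19→6, 17→6, 23→7, 16→6, 2→3.
So the longest non-decreasing subsequence has length 7, e.g. 1, 1, 5, 6, 19, 19, 23.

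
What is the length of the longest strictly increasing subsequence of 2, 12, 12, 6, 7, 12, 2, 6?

4

Scanning left to right, the best length ending at each element is: 2→1, 12→2, 12→2, 6→2, 7→3, 12→4, 2→1, 6→2.
So the longest increasing subsequence has length 4, e.g. 2, 6, 7, 12.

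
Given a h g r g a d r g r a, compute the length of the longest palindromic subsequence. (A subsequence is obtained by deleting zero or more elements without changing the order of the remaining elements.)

One longest palindromic subsequence is argrgra (positions 1,4,5,8,9,10,11); it reads the same forward and backward, and the interval DP gives dp[1][11] = 7.

7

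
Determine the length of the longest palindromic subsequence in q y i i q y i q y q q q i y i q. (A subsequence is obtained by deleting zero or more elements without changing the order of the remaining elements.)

One longest palindromic subsequence is qiyiqqqqiyiq (positions 1,3,6,7,8,10,11,12,13,14,15,16); it reads the same forward and backward, and the interval DP gives dp[1][16] = 12.

12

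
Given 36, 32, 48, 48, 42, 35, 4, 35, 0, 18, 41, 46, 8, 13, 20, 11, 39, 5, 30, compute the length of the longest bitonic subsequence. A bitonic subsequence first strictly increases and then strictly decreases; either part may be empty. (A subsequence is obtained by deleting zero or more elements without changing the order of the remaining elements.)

8

Let inc[i] be the LIS ending at i and dec[i] the longest strictly decreasing subsequence starting at i. inc = [1, 1, 2, 2, 2, 2, 1, 2, 1, 2, 3, 4, 2, 3, 4, 3, 5, 2, 5], dec = [6, 5, 7, 7, 6, 5, 2, 5, 1, 4, 4, 4, 2, 3, 3, 2, 2, 1, 1].
max_i inc[i]+dec[i]−1 = 8, with one witness 36, 48, 42, 35, 18, 13, 11, 5.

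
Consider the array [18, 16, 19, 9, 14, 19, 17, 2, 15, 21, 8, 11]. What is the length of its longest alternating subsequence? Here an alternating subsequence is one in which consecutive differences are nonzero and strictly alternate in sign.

Track the best alternating length ending on an up-step vs a down-step at each position: up/down = 1/1, 1/2, 3/1, 1/4, 5/4, 5/1, 5/6, 1/6, 7/6, 7/1, 7/8, 9/8.
The maximum over both is 9; one such subsequence is 18, 16, 19, 9, 14, 2, 15, 8, 11.

9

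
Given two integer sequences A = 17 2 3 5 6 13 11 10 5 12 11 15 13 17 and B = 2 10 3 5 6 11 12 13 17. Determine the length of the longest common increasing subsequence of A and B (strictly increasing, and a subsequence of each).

For each value that appears in both, track the longest common increasing run ending there.
The best achievable length is 8; one witness is 2, 3, 5, 6, 11, 12, 13, 17 (A-positions 2,3,4,5,7,10,13,14, B-positions 1,3,4,5,6,7,8,9).

8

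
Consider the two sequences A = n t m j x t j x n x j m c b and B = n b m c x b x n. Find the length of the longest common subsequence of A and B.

5

A longest common subsequence is nmxxn (length 5); the LCS DP confirms no longer common subsequence exists.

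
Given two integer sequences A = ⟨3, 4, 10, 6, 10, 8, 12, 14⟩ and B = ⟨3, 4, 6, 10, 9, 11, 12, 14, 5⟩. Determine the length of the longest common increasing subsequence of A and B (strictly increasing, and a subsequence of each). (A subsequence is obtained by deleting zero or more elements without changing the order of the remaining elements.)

6

A longest common strictly increasing subsequence is 3, 4, 6, 10, 12, 14 (length 6); it appears in order in both A and B, and no longer such subsequence exists.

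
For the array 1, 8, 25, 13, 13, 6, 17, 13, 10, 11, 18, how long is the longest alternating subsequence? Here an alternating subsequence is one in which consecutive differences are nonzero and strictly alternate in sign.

6

A longest alternating subsequence is 1, 25, 13, 17, 10, 11 (positions 1,3,4,7,9,10); its 5 consecutive differences strictly alternate in sign, and length 6 is optimal.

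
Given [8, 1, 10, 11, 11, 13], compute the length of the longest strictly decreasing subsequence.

2

Let dp[i] be the longest decreasing subsequence ending at position i. Then dp = [1, 2, 1, 1, 1, 1].
The maximum is 2; one witness is 8, 1 at positions 1,2.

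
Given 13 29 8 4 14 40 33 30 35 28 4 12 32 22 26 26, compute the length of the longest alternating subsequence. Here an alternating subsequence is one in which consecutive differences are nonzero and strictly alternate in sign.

Track the best alternating length ending on an up-step vs a down-step at each position: up/down = 1/1, 2/1, 1/3, 1/3, 4/3, 4/1, 4/5, 4/5, 6/5, 4/7, 1/7, 8/7, 8/7, 8/9, 10/9, 10/9.
The maximum over both is 10; one such subsequence is 13, 29, 8, 40, 33, 35, 28, 32, 22, 26.

10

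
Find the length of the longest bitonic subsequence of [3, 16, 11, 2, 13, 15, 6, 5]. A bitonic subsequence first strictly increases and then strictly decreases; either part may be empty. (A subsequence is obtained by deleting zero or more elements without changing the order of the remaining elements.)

6

Let inc[i] be the LIS ending at i and dec[i] the longest strictly decreasing subsequence starting at i. inc = [1, 2, 2, 1, 3, 4, 2, 2], dec = [2, 4, 3, 1, 3, 3, 2, 1].
max_i inc[i]+dec[i]−1 = 6, with one witness 3, 11, 13, 15, 6, 5.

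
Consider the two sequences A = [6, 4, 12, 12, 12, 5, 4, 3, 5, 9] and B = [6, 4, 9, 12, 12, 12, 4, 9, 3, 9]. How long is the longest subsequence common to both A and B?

A longest common subsequence is 6, 4, 12, 12, 12, 4, 3, 9 (length 8); the LCS DP confirms no longer common subsequence exists.

8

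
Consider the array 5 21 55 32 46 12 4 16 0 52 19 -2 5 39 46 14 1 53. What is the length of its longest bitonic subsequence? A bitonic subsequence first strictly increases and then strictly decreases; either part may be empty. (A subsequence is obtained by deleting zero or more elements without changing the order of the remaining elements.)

8

One longest bitonic subsequence is 5, 21, 55, 46, 12, 4, 0, -2 (positions 1,2,3,5,6,7,9,12): it rises to 55 then falls. Length 8 is optimal.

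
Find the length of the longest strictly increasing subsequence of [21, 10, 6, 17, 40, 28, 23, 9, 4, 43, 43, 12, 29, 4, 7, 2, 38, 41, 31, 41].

Let dp[i] be the longest increasing subsequence ending at position i. Then dp = [1, 1, 1, 2, 3, 3, 3, 2, 1, 4, 4, 3, 4, 1, 2, 1, 5, 6, 5, 6].
The maximum is 6; one witness is 10, 17, 28, 29, 38, 41 at positions 2,4,6,13,17,18.

6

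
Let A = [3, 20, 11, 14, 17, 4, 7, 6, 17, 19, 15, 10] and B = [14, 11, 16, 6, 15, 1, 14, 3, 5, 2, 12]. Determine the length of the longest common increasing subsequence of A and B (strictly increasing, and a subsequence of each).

2

For each value that appears in both, track the longest common increasing run ending there.
The best achievable length is 2; one witness is 14, 15 (A-positions 4,11, B-positions 1,5).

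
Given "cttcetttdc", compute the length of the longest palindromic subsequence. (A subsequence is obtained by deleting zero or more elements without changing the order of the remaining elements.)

One longest palindromic subsequence is ctttttc (positions 1,2,3,6,7,8,10); it reads the same forward and backward, and the interval DP gives dp[1][10] = 7.

7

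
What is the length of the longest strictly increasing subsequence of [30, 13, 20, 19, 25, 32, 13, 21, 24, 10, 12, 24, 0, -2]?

One longest increasing subsequence is 13, 20, 25, 32 (positions 2,3,5,6), of length 4; no longer one exists.

4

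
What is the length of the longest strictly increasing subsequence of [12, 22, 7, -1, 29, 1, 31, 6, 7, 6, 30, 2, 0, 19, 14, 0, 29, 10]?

Let dp[i] be the longest increasing subsequence ending at position i. Then dp = [1, 2, 1, 1, 3, 2, 4, 3, 4, 3, 5, 3, 2, 5, 5, 2, 6, 5].
The maximum is 6; one witness is -1, 1, 6, 7, 19, 29 at positions 4,6,8,9,14,17.

6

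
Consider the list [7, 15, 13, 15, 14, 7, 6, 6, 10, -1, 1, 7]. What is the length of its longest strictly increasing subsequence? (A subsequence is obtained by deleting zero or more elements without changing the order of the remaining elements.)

3

Let dp[i] be the longest increasing subsequence ending at position i. Then dp = [1, 2, 2, 3, 3, 1, 1, 1, 2, 1, 2, 3].
The maximum is 3; one witness is 7, 13, 15 at positions 1,3,4.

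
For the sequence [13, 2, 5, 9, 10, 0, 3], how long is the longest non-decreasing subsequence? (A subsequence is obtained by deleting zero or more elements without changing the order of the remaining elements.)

Scanning left to right, the best length ending at each element is: 13→1, 2→1, 5→2, 9→3, 10→4, 0→1, 3→2.
So the longest non-decreasing subsequence has length 4, e.g. 2, 5, 9, 10.

4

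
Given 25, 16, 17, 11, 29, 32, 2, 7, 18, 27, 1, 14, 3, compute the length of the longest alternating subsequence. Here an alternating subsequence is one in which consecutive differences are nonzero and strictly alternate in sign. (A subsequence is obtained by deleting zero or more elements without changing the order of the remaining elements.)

Track the best alternating length ending on an up-step vs a down-step at each position: up/down = 1/1, 1/2, 3/2, 1/4, 5/1, 5/1, 1/6, 7/6, 7/6, 7/6, 1/8, 9/8, 9/10.
The maximum over both is 10; one such subsequence is 25, 16, 17, 11, 29, 2, 7, 1, 14, 3.

10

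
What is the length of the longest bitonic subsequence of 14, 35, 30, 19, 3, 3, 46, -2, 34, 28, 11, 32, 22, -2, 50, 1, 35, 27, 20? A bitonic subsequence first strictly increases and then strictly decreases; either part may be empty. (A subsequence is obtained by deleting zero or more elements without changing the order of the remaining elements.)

8

One longest bitonic subsequence is 14, 19, 28, 32, 50, 35, 27, 20 (positions 1,4,10,12,15,17,18,19): it rises to 50 then falls. Length 8 is optimal.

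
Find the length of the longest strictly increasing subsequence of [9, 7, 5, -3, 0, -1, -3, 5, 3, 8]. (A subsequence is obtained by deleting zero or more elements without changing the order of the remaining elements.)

4

Scanning left to right, the best length ending at each element is: 9→1, 7→1, 5→1, -3→1, 0→2, -1→2, -3→1, 5→3, 3→3, 8→4.
So the longest increasing subsequence has length 4, e.g. -3, 0, 5, 8.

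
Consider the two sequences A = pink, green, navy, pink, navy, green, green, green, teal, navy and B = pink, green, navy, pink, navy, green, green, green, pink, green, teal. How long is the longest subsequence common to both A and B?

9

A longest common subsequence is pink, green, navy, pink, navy, green, green, green, teal (length 9); the LCS DP confirms no longer common subsequence exists.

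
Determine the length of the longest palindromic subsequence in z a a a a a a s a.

One longest palindromic subsequence is aaaaaaa (positions 2,3,4,5,6,7,9); it reads the same forward and backward, and the interval DP gives dp[1][9] = 7.

7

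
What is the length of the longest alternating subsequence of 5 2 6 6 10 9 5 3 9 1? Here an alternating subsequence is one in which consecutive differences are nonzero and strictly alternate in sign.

A longest alternating subsequence is 5, 2, 6, 5, 9, 1 (positions 1,2,3,7,9,10); its 5 consecutive differences strictly alternate in sign, and length 6 is optimal.

6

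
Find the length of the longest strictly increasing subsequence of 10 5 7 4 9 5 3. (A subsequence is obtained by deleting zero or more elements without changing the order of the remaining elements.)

3

One longest increasing subsequence is 5, 7, 9 (positions 2,3,5), of length 3; no longer one exists.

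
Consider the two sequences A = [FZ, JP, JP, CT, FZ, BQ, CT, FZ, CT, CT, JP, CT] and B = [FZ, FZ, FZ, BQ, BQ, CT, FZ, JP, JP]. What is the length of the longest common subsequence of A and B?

6

A longest common subsequence is FZ, FZ, BQ, CT, FZ, JP (length 6); the LCS DP confirms no longer common subsequence exists.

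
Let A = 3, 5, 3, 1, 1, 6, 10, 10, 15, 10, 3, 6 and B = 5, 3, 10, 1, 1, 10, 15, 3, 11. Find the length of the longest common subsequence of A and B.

7

A longest common subsequence is 5, 3, 1, 1, 10, 15, 3 (length 7); the LCS DP confirms no longer common subsequence exists.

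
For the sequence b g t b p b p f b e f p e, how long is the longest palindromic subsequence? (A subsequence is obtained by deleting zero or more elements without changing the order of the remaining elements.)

One longest palindromic subsequence is pfefp (positions 7,8,10,11,12); it reads the same forward and backward, and the interval DP gives dp[1][13] = 5.

5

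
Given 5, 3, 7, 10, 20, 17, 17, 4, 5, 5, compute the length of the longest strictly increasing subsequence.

Let dp[i] be the longest increasing subsequence ending at position i. Then dp = [1, 1, 2, 3, 4, 4, 4, 2, 3, 3].
The maximum is 4; one witness is 5, 7, 10, 20 at positions 1,3,4,5.

4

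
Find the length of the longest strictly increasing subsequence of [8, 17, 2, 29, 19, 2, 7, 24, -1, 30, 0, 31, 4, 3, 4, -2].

6

Let dp[i] be the longest increasing subsequence ending at position i. Then dp = [1, 2, 1, 3, 3, 1, 2, 4, 1, 5, 2, 6, 3, 3, 4, 1].
The maximum is 6; one witness is 8, 17, 19, 24, 30, 31 at positions 1,2,5,8,10,12.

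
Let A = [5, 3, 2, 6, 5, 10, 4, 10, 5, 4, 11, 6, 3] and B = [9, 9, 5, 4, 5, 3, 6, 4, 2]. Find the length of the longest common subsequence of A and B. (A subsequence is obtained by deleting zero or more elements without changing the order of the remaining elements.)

A longest common subsequence is 5, 3, 6, 4 (length 4); the LCS DP confirms no longer common subsequence exists.

4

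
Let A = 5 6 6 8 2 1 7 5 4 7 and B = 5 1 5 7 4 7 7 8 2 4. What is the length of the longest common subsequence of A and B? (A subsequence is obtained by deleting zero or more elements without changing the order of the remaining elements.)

Backtracking the LCS table gives one alignment: 5 (A1,B1) → 1 (A6,B2) → 7 (A7,B4) → 4 (A9,B5) → 7 (A10,B7).
So the longest common subsequence has length 5.

5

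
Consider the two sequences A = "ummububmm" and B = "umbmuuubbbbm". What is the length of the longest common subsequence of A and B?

7

Backtracking the LCS table gives one alignment: u (A1,B1) → m (A2,B2) → m (A3,B4) → u (A4,B7) → b (A5,B10) → b (A7,B11) → m (A9,B12).
So the longest common subsequence has length 7.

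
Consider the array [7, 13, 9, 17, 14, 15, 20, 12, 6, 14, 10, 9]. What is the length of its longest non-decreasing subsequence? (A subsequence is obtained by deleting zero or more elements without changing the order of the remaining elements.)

5

One longest non-decreasing subsequence is 7, 13, 14, 15, 20 (positions 1,2,5,6,7), of length 5; no longer one exists.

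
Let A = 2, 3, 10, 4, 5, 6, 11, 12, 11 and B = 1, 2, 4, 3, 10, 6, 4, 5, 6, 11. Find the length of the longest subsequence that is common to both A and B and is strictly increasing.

A longest common strictly increasing subsequence is 2, 3, 4, 5, 6, 11 (length 6); it appears in order in both A and B, and no longer such subsequence exists.

6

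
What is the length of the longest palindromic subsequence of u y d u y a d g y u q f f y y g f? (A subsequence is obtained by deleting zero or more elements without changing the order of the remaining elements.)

One longest palindromic subsequence is yuygyuy (positions 2,4,5,8,9,10,15); it reads the same forward and backward, and the interval DP gives dp[1][17] = 7.

7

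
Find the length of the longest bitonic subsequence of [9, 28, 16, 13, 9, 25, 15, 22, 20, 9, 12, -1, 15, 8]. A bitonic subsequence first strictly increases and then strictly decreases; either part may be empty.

Let inc[i] be the LIS ending at i and dec[i] the longest strictly decreasing subsequence starting at i. inc = [1, 2, 2, 2, 1, 3, 3, 4, 4, 1, 2, 1, 3, 2], dec = [2, 6, 4, 3, 2, 5, 3, 4, 3, 2, 2, 1, 2, 1].
max_i inc[i]+dec[i]−1 = 7, with one witness 9, 28, 25, 22, 20, 15, 8.

7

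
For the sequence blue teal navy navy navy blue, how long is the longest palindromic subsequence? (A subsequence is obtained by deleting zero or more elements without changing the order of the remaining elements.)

Using dp[i][j] = 2 + dp[i+1][j−1] if the ends match, else max(dp[i+1][j], dp[i][j−1]):
dp[1][6] = 5. A witness is blue navy navy navy blue at positions 1,3,4,5,6.

5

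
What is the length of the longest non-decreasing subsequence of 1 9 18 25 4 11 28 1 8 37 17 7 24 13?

Scanning left to right, the best length ending at each element is: 1→1, 9→2, 18→3, 25→4, 4→2, 11→3, 28→5, 1→2, 8→3, 37→6, 17→4, 7→3, 24→5, 13→4.
So the longest non-decreasing subsequence has length 6, e.g. 1, 9, 18, 25, 28, 37.

6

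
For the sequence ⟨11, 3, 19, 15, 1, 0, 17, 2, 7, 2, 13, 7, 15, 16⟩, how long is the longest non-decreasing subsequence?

6

Scanning left to right, the best length ending at each element is: 11→1, 3→1, 19→2, 15→2, 1→1, 0→1, 17→3, 2→2, 7→3, 2→3, 13→4, 7→4, 15→5, 16→6.
So the longest non-decreasing subsequence has length 6, e.g. 1, 2, 7, 13, 15, 16.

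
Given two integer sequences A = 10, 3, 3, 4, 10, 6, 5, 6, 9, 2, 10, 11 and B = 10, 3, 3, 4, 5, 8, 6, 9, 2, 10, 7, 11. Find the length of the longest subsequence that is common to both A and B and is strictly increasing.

7

For each value that appears in both, track the longest common increasing run ending there.
The best achievable length is 7; one witness is 3, 4, 5, 6, 9, 10, 11 (A-positions 2,4,7,8,9,11,12, B-positions 2,4,5,7,8,10,12).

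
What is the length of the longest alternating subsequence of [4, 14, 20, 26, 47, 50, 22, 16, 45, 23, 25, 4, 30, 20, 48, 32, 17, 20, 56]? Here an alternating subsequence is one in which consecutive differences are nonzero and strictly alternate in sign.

Track the best alternating length ending on an up-step vs a down-step at each position: up/down = 1/1, 2/1, 2/1, 2/1, 2/1, 2/1, 2/3, 2/3, 4/3, 4/5, 6/5, 1/7, 8/5, 8/9, 10/3, 10/11, 8/11, 12/11, 12/1.
The maximum over both is 12; one such subsequence is 4, 26, 22, 45, 23, 25, 4, 30, 20, 48, 17, 20.

12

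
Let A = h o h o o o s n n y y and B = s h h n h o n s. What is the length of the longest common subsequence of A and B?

4

A longest common subsequence is hhos (length 4); the LCS DP confirms no longer common subsequence exists.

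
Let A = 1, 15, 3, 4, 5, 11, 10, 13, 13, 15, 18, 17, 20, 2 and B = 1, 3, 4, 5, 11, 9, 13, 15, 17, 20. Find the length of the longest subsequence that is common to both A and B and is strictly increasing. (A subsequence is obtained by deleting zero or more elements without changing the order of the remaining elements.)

9

A longest common strictly increasing subsequence is 1, 3, 4, 5, 11, 13, 15, 17, 20 (length 9); it appears in order in both A and B, and no longer such subsequence exists.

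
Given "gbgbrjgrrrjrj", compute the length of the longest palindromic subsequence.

One longest palindromic subsequence is rjrrrjr (positions 5,6,8,9,10,11,12); it reads the same forward and backward, and the interval DP gives dp[1][13] = 7.

7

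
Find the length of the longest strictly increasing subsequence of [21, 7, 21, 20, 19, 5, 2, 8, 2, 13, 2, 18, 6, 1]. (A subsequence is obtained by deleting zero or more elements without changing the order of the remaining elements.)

Let dp[i] be the longest increasing subsequence ending at position i. Then dp = [1, 1, 2, 2, 2, 1, 1, 2, 1, 3, 1, 4, 2, 1].
The maximum is 4; one witness is 7, 8, 13, 18 at positions 2,8,10,12.

4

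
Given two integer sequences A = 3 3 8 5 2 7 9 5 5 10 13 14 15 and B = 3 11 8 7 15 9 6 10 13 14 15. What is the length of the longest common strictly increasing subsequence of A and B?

For each value that appears in both, track the longest common increasing run ending there.
The best achievable length is 7; one witness is 3, 8, 9, 10, 13, 14, 15 (A-positions 1,3,7,10,11,12,13, B-positions 1,3,6,8,9,10,11).

7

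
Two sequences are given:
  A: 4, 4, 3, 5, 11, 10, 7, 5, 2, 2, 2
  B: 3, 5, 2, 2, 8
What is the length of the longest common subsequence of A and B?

Backtracking the LCS table gives one alignment: 3 (A3,B1) → 5 (A8,B2) → 2 (A9,B3) → 2 (A10,B4).
So the longest common subsequence has length 4.

4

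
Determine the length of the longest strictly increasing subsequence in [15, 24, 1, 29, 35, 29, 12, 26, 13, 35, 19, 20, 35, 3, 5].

Let dp[i] be the longest increasing subsequence ending at position i. Then dp = [1, 2, 1, 3, 4, 3, 2, 3, 3, 4, 4, 5, 6, 2, 3].
The maximum is 6; one witness is 1, 12, 13, 19, 20, 35 at positions 3,7,9,11,12,13.

6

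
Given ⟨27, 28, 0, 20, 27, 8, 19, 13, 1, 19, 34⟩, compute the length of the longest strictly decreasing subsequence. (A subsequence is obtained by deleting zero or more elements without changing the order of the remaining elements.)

Let dp[i] be the longest decreasing subsequence ending at position i. Then dp = [1, 1, 2, 2, 2, 3, 3, 4, 5, 3, 1].
The maximum is 5; one witness is 27, 20, 19, 13, 1 at positions 1,4,7,8,9.

5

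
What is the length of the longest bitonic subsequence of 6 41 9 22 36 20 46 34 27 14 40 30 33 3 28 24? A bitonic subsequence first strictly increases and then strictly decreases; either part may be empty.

9

Let inc[i] be the LIS ending at i and dec[i] the longest strictly decreasing subsequence starting at i. inc = [1, 2, 2, 3, 4, 3, 5, 4, 4, 3, 5, 5, 6, 1, 5, 4], dec = [2, 6, 2, 4, 5, 3, 5, 4, 3, 2, 4, 3, 3, 1, 2, 1].
max_i inc[i]+dec[i]−1 = 9, with one witness 6, 9, 22, 36, 46, 40, 33, 28, 24.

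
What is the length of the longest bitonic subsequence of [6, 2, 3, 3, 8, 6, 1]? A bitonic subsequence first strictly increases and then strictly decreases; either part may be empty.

5

One longest bitonic subsequence is 2, 3, 8, 6, 1 (positions 2,3,5,6,7): it rises to 8 then falls. Length 5 is optimal.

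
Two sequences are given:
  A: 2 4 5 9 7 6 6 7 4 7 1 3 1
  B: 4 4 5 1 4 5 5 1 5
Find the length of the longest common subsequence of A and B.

4

A longest common subsequence is 4, 5, 4, 1 (length 4); the LCS DP confirms no longer common subsequence exists.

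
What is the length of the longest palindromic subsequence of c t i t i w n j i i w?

One longest palindromic subsequence is iijii (positions 3,5,8,9,10); it reads the same forward and backward, and the interval DP gives dp[1][11] = 5.

5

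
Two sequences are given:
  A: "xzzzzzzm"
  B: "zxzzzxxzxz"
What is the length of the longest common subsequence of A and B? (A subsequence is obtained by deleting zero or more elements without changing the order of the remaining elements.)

6

A longest common subsequence is xzzzzz (length 6); the LCS DP confirms no longer common subsequence exists.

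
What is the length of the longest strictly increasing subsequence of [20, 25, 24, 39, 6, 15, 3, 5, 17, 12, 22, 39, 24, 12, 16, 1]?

One longest increasing subsequence is 6, 15, 17, 22, 39 (positions 5,6,9,11,12), of length 5; no longer one exists.

5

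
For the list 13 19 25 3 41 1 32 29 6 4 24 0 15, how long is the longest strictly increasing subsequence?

4

Let dp[i] be the longest increasing subsequence ending at position i. Then dp = [1, 2, 3, 1, 4, 1, 4, 4, 2, 2, 3, 1, 3].
The maximum is 4; one witness is 13, 19, 25, 41 at positions 1,2,3,5.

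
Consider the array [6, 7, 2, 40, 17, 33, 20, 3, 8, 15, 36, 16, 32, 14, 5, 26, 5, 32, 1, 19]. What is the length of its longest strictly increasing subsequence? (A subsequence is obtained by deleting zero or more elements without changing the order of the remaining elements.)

7

Let dp[i] be the longest increasing subsequence ending at position i. Then dp = [1, 2, 1, 3, 3, 4, 4, 2, 3, 4, 5, 5, 6, 4, 3, 6, 3, 7, 1, 6].
The maximum is 7; one witness is 6, 7, 8, 15, 16, 26, 32 at positions 1,2,9,10,12,16,18.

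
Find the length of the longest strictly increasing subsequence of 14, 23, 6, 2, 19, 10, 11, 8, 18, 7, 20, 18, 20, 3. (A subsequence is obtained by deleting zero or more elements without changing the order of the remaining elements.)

Scanning left to right, the best length ending at each element is: 14→1, 23→2, 6→1, 2→1, 19→2, 10→2, 11→3, 8→2, 18→4, 7→2, 20→5, 18→4, 20→5, 3→2.
So the longest increasing subsequence has length 5, e.g. 6, 10, 11, 18, 20.

5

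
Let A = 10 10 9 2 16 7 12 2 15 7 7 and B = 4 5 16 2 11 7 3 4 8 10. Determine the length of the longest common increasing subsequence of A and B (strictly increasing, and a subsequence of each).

2

A longest common strictly increasing subsequence is 2, 7 (length 2); it appears in order in both A and B, and no longer such subsequence exists.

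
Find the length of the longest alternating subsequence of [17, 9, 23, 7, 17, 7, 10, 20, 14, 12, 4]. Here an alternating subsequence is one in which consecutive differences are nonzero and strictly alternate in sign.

8

A longest alternating subsequence is 17, 9, 23, 7, 17, 7, 20, 14 (positions 1,2,3,4,5,6,8,9); its 7 consecutive differences strictly alternate in sign, and length 8 is optimal.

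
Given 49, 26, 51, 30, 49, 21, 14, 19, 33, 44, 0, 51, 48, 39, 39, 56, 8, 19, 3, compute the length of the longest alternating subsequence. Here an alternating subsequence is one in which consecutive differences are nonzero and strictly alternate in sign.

Track the best alternating length ending on an up-step vs a down-step at each position: up/down = 1/1, 1/2, 3/1, 3/4, 5/4, 1/6, 1/6, 7/6, 7/6, 7/6, 1/8, 9/1, 9/10, 9/10, 9/10, 11/1, 9/12, 13/12, 9/14.
The maximum over both is 14; one such subsequence is 49, 26, 51, 30, 49, 14, 19, 0, 51, 48, 56, 8, 19, 3.

14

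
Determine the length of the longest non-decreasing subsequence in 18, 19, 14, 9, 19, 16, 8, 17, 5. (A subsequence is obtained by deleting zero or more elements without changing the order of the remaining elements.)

3

Let dp[i] be the longest non-decreasing subsequence ending at position i. Then dp = [1, 2, 1, 1, 3, 2, 1, 3, 1].
The maximum is 3; one witness is 18, 19, 19 at positions 1,2,5.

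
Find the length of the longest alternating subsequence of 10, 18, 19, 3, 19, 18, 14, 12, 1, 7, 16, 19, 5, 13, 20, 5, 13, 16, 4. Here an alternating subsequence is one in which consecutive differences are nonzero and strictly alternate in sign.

11

Track the best alternating length ending on an up-step vs a down-step at each position: up/down = 1/1, 2/1, 2/1, 1/3, 4/1, 4/5, 4/5, 4/5, 1/5, 6/5, 6/5, 6/1, 6/7, 8/7, 8/1, 6/9, 10/9, 10/9, 6/11.
The maximum over both is 11; one such subsequence is 10, 18, 3, 19, 1, 7, 5, 13, 5, 13, 4.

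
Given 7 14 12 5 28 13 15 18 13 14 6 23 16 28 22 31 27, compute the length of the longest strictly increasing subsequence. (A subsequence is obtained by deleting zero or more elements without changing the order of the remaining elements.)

8

Let dp[i] be the longest increasing subsequence ending at position i. Then dp = [1, 2, 2, 1, 3, 3, 4, 5, 3, 4, 2, 6, 5, 7, 6, 8, 7].
The maximum is 8; one witness is 7, 12, 13, 15, 18, 23, 28, 31 at positions 1,3,6,7,8,12,14,16.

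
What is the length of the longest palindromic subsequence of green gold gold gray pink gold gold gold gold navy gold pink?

7

One longest palindromic subsequence is pink gold gold gold gold gold pink (positions 5,6,7,8,9,11,12); it reads the same forward and backward, and the interval DP gives dp[1][12] = 7.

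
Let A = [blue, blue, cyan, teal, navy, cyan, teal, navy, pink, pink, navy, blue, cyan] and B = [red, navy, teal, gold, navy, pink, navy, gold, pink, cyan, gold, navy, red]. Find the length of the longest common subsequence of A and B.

A longest common subsequence is navy, teal, navy, pink, pink, navy (length 6); the LCS DP confirms no longer common subsequence exists.

6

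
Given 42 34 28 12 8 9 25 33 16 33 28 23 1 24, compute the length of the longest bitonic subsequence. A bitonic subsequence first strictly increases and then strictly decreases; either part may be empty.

7

Let inc[i] be the LIS ending at i and dec[i] the longest strictly decreasing subsequence starting at i. inc = [1, 1, 1, 1, 1, 2, 3, 4, 3, 4, 4, 4, 1, 5], dec = [6, 5, 4, 3, 2, 2, 3, 4, 2, 4, 3, 2, 1, 1].
max_i inc[i]+dec[i]−1 = 7, with one witness 8, 9, 25, 33, 28, 23, 1.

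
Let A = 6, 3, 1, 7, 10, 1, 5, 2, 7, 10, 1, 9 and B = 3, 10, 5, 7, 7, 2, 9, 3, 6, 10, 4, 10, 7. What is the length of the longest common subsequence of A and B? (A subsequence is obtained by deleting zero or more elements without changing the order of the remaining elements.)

5

Backtracking the LCS table gives one alignment: 3 (A2,B1) → 10 (A5,B2) → 5 (A7,B3) → 2 (A8,B6) → 7 (A9,B13).
So the longest common subsequence has length 5.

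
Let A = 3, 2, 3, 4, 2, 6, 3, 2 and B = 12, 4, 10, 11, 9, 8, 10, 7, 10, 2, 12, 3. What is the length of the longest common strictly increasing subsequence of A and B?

2

A longest common strictly increasing subsequence is 2, 3 (length 2); it appears in order in both A and B, and no longer such subsequence exists.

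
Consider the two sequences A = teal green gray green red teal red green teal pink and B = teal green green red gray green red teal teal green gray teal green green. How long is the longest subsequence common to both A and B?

Backtracking the LCS table gives one alignment: teal (A1,B1) → green (A2,B3) → gray (A3,B5) → green (A4,B6) → red (A5,B7) → teal (A6,B9) → green (A8,B10) → teal (A9,B12).
So the longest common subsequence has length 8.

8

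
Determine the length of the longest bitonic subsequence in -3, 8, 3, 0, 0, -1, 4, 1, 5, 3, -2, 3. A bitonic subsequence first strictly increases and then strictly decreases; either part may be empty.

6

One longest bitonic subsequence is -3, 8, 3, 0, -1, -2 (positions 1,2,3,5,6,11): it rises to 8 then falls. Length 6 is optimal.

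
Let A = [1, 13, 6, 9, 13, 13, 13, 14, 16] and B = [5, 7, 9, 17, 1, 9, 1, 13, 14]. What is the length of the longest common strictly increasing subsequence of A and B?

4

For each value that appears in both, track the longest common increasing run ending there.
The best achievable length is 4; one witness is 1, 9, 13, 14 (A-positions 1,4,5,8, B-positions 5,6,8,9).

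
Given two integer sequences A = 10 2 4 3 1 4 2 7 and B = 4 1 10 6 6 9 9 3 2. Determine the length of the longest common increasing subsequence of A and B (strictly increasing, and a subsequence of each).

A longest common strictly increasing subsequence is 1, 2 (length 2); it appears in order in both A and B, and no longer such subsequence exists.

2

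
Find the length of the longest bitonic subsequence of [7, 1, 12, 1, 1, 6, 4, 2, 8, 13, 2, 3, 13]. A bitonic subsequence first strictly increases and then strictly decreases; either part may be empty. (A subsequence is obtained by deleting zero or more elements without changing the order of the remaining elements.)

5

Let inc[i] be the LIS ending at i and dec[i] the longest strictly decreasing subsequence starting at i. inc = [1, 1, 2, 1, 1, 2, 2, 2, 3, 4, 2, 3, 4], dec = [4, 1, 4, 1, 1, 3, 2, 1, 2, 2, 1, 1, 1].
max_i inc[i]+dec[i]−1 = 5, with one witness 7, 12, 6, 4, 3.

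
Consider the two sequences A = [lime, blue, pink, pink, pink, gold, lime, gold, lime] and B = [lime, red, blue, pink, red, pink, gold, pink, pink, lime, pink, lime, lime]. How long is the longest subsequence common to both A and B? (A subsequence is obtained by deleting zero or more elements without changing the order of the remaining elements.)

Backtracking the LCS table gives one alignment: lime (A1,B1) → blue (A2,B3) → pink (A3,B8) → pink (A4,B9) → pink (A5,B11) → lime (A7,B12) → lime (A9,B13).
So the longest common subsequence has length 7.

7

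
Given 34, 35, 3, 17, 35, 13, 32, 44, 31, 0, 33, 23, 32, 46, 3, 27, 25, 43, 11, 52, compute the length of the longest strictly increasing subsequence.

One longest increasing subsequence is 3, 17, 35, 44, 46, 52 (positions 3,4,5,8,14,20), of length 6; no longer one exists.

6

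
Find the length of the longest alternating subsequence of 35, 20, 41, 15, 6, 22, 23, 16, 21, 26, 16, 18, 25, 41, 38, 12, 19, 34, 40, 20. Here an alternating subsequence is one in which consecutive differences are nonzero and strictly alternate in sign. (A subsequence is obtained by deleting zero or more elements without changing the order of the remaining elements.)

12

Track the best alternating length ending on an up-step vs a down-step at each position: up/down = 1/1, 1/2, 3/1, 1/4, 1/4, 5/4, 5/4, 5/6, 7/6, 7/4, 5/8, 9/8, 9/8, 9/1, 9/10, 5/10, 11/10, 11/10, 11/10, 11/12.
The maximum over both is 12; one such subsequence is 35, 20, 41, 15, 22, 16, 21, 16, 18, 12, 34, 20.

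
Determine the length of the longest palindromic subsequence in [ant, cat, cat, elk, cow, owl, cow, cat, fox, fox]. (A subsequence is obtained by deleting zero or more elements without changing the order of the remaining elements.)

One longest palindromic subsequence is cat cow owl cow cat (positions 3,5,6,7,8); it reads the same forward and backward, and the interval DP gives dp[1][10] = 5.

5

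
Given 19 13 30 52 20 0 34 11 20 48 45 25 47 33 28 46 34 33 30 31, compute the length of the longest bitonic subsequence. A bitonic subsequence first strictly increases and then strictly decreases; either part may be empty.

9

Let inc[i] be the LIS ending at i and dec[i] the longest strictly decreasing subsequence starting at i. inc = [1, 1, 2, 3, 2, 1, 3, 2, 3, 4, 4, 4, 5, 5, 5, 6, 6, 6, 6, 7], dec = [3, 2, 3, 7, 2, 1, 3, 1, 1, 6, 4, 1, 5, 2, 1, 4, 3, 2, 1, 1].
max_i inc[i]+dec[i]−1 = 9, with one witness 19, 30, 52, 48, 47, 46, 34, 33, 31.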